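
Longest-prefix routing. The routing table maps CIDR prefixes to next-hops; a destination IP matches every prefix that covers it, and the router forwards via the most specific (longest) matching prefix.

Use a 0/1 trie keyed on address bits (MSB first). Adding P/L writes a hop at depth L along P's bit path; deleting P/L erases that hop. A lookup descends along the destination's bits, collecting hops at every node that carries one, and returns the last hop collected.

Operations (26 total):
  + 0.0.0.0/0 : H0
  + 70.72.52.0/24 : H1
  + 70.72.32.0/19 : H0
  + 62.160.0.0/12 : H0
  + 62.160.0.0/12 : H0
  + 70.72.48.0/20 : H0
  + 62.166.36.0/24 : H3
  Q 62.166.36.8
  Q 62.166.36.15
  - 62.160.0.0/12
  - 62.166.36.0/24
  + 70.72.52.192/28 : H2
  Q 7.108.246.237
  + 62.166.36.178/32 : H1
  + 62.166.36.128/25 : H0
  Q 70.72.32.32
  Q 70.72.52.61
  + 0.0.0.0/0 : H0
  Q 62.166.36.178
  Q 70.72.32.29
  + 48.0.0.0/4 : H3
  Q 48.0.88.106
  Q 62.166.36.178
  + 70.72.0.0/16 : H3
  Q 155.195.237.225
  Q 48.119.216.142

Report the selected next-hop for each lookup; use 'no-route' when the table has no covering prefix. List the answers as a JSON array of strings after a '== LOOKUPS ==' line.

Process each operation:
  + 0.0.0.0/0 (H0) depth=0
  + 70.72.52.0/24 (H1) depth=24
  + 70.72.32.0/19 (H0) depth=19
  + 62.160.0.0/12 (H0) depth=12
  + 62.160.0.0/12 (H0) depth=12
  + 70.72.48.0/20 (H0) depth=20
  + 62.166.36.0/24 (H3) depth=24
  Q 62.166.36.8: descend 001111101010011000100100 ; hops seen [H0,H0,H3] ; pick H3
  Q 62.166.36.15: descend 001111101010011000100100 ; hops seen [H0,H0,H3] ; pick H3
  - 62.160.0.0/12 clear@12
  - 62.166.36.0/24 clear@24
  + 70.72.52.192/28 (H2) depth=28
  Q 7.108.246.237: descend 00 ; hops seen [H0] ; pick H0
  + 62.166.36.178/32 (H1) depth=32
  + 62.166.36.128/25 (H0) depth=25
  Q 70.72.32.32: descend 0100011001001000001 ; hops seen [H0,H0] ; pick H0
  Q 70.72.52.61: descend 010001100100100000110100 ; hops seen [H0,H0,H0,H1] ; pick H1
  + 0.0.0.0/0 (H0) depth=0
  Q 62.166.36.178: descend 00111110101001100010010010110010 ; hops seen [H0,H0,H1] ; pick H1
  Q 70.72.32.29: descend 0100011001001000001 ; hops seen [H0,H0] ; pick H0
  + 48.0.0.0/4 (H3) depth=4
  Q 48.0.88.106: descend 0011 ; hops seen [H0,H3] ; pick H3
  Q 62.166.36.178: descend 00111110101001100010010010110010 ; hops seen [H0,H3,H0,H1] ; pick H1
  + 70.72.0.0/16 (H3) depth=16
  Q 155.195.237.225: descend ε ; hops seen [H0] ; pick H0
  Q 48.119.216.142: descend 0011 ; hops seen [H0,H3] ; pick H3

== LOOKUPS ==
["H3","H3","H0","H0","H1","H1","H0","H3","H1","H0","H3"]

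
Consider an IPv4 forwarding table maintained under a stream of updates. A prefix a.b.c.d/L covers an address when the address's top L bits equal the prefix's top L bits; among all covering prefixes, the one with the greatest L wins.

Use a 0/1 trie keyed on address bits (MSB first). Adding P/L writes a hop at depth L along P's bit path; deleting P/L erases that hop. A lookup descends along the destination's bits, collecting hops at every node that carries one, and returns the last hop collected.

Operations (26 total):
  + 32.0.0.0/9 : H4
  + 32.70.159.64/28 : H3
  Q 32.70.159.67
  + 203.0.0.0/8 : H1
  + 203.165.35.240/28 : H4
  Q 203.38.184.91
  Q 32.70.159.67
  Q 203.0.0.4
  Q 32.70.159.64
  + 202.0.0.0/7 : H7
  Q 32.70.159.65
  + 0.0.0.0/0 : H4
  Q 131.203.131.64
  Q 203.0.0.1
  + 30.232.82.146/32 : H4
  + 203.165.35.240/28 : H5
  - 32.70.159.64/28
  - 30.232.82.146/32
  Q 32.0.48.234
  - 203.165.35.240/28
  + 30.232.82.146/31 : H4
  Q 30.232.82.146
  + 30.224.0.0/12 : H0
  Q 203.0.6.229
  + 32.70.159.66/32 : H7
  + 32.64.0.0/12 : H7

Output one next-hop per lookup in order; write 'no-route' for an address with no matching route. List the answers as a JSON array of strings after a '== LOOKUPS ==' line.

Process each operation:
  + 32.0.0.0/9 (H4) depth=9
  + 32.70.159.64/28 (H3) depth=28
  lookup 32.70.159.67: bits 0010000001000110100111110100 walk d0:-→d1:-→d2:-→d3:-→d4:-→d5:-→d6:-→d7:-→d8:-→d9:H4→d10:-→d11:-→d12:-→d13:-→d14:-→d15:-→d16:-→d17:-→d18:-→d19:-→d20:-→d21:-→d22:-→d23:-→d24:-→d25:-→d26:-→d27:-→d28:H3 -> H3
  + 203.0.0.0/8 (H1) depth=8
  + 203.165.35.240/28 (H4) depth=28
  lookup 203.38.184.91: bits 11001011 walk d0:-→d1:-→d2:-→d3:-→d4:-→d5:-→d6:-→d7:-→d8:H1 -> H1
  lookup 32.70.159.67: bits 0010000001000110100111110100 walk d0:-→d1:-→d2:-→d3:-→d4:-→d5:-→d6:-→d7:-→d8:-→d9:H4→d10:-→d11:-→d12:-→d13:-→d14:-→d15:-→d16:-→d17:-→d18:-→d19:-→d20:-→d21:-→d22:-→d23:-→d24:-→d25:-→d26:-→d27:-→d28:H3 -> H3
  lookup 203.0.0.4: bits 11001011 walk d0:-→d1:-→d2:-→d3:-→d4:-→d5:-→d6:-→d7:-→d8:H1 -> H1
  lookup 32.70.159.64: bits 0010000001000110100111110100 walk d0:-→d1:-→d2:-→d3:-→d4:-→d5:-→d6:-→d7:-→d8:-→d9:H4→d10:-→d11:-→d12:-→d13:-→d14:-→d15:-→d16:-→d17:-→d18:-→d19:-→d20:-→d21:-→d22:-→d23:-→d24:-→d25:-→d26:-→d27:-→d28:H3 -> H3
  + 202.0.0.0/7 (H7) depth=7
  lookup 32.70.159.65: bits 0010000001000110100111110100 walk d0:-→d1:-→d2:-→d3:-→d4:-→d5:-→d6:-→d7:-→d8:-→d9:H4→d10:-→d11:-→d12:-→d13:-→d14:-→d15:-→d16:-→d17:-→d18:-→d19:-→d20:-→d21:-→d22:-→d23:-→d24:-→d25:-→d26:-→d27:-→d28:H3 -> H3
  + 0.0.0.0/0 (H4) depth=0
  lookup 131.203.131.64: bits 1 walk d0:H4→d1:- -> H4
  lookup 203.0.0.1: bits 11001011 walk d0:H4→d1:-→d2:-→d3:-→d4:-→d5:-→d6:-→d7:H7→d8:H1 -> H1
  + 30.232.82.146/32 (H4) depth=32
  + 203.165.35.240/28 (H5) depth=28
  del 32.70.159.64/28 (clear depth 28)
  del 30.232.82.146/32 (clear depth 32)
  lookup 32.0.48.234: bits 001000000 walk d0:H4→d1:-→d2:-→d3:-→d4:-→d5:-→d6:-→d7:-→d8:-→d9:H4 -> H4
  del 203.165.35.240/28 (clear depth 28)
  + 30.232.82.146/31 (H4) depth=31
  lookup 30.232.82.146: bits 00011110111010000101001010010010 walk d0:H4→d1:-→d2:-→d3:-→d4:-→d5:-→d6:-→d7:-→d8:-→d9:-→d10:-→d11:-→d12:-→d13:-→d14:-→d15:-→d16:-→d17:-→d18:-→d19:-→d20:-→d21:-→d22:-→d23:-→d24:-→d25:-→d26:-→d27:-→d28:-→d29:-→d30:-→d31:H4→d32:- -> H4
  + 30.224.0.0/12 (H0) depth=12
  lookup 203.0.6.229: bits 11001011 walk d0:H4→d1:-→d2:-→d3:-→d4:-→d5:-→d6:-→d7:H7→d8:H1 -> H1
  + 32.70.159.66/32 (H7) depth=32
  + 32.64.0.0/12 (H7) depth=12

== LOOKUPS ==
["H3","H1","H3","H1","H3","H3","H4","H1","H4","H4","H1"]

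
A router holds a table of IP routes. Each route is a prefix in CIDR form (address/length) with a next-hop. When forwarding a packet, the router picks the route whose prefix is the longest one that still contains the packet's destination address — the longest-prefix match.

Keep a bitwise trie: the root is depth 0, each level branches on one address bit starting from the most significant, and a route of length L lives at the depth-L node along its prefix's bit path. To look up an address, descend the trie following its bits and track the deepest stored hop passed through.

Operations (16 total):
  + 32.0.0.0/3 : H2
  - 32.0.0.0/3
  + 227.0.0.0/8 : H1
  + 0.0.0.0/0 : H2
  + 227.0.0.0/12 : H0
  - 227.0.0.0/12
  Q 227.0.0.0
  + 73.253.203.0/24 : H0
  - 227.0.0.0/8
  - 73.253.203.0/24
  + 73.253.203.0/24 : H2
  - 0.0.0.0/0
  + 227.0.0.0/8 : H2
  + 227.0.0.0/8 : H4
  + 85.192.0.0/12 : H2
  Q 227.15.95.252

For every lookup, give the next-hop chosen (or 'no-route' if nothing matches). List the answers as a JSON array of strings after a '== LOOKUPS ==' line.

Apply in order:
  + 32.0.0.0/3 (H2) depth=3
  - 32.0.0.0/3 clear@3
  + 227.0.0.0/8 (H1) depth=8
  + 0.0.0.0/0 (H2) depth=0
  + 227.0.0.0/12 (H0) depth=12
  - 227.0.0.0/12 clear@12
  lookup 227.0.0.0: bits 111000110000 walk d0:H2→d1:-→d2:-→d3:-→d4:-→d5:-→d6:-→d7:-→d8:H1→d9:-→d10:-→d11:-→d12:- -> H1
  + 73.253.203.0/24 (H0) depth=24
  - 227.0.0.0/8 clear@8
  - 73.253.203.0/24 clear@24
  + 73.253.203.0/24 (H2) depth=24
  - 0.0.0.0/0 clear@0
  + 227.0.0.0/8 (H2) depth=8
  + 227.0.0.0/8 (H4) depth=8
  + 85.192.0.0/12 (H2) depth=12
  lookup 227.15.95.252: bits 111000110000 walk d0:-→d1:-→d2:-→d3:-→d4:-→d5:-→d6:-→d7:-→d8:H4→d9:-→d10:-→d11:-→d12:- -> H4

== LOOKUPS ==
["H1","H4"]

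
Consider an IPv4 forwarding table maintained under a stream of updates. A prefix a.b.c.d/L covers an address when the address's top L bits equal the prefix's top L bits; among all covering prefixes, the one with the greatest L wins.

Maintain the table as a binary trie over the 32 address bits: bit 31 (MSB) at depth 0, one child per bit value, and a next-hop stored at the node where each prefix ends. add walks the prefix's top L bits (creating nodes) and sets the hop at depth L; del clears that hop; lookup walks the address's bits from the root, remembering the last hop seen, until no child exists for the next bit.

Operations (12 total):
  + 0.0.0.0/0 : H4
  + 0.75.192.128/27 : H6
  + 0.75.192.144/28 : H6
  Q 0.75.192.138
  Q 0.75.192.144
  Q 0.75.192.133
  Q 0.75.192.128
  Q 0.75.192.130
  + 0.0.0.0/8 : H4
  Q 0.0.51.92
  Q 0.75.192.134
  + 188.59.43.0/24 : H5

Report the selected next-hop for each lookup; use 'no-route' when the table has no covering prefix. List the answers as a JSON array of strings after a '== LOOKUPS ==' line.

Process each operation:
  add 0.0.0.0/0 -> H4 at depth 0
  add 0.75.192.128/27 -> H6 at depth 27
  add 0.75.192.144/28 -> H6 at depth 28
  lookup 0.75.192.138: bits 000000000100101111000000100 walk d0:H4→d1:-→d2:-→d3:-→d4:-→d5:-→d6:-→d7:-→d8:-→d9:-→d10:-→d11:-→d12:-→d13:-→d14:-→d15:-→d16:-→d17:-→d18:-→d19:-→d20:-→d21:-→d22:-→d23:-→d24:-→d25:-→d26:-→d27:H6 -> H6
  lookup 0.75.192.144: bits 0000000001001011110000001001 walk d0:H4→d1:-→d2:-→d3:-→d4:-→d5:-→d6:-→d7:-→d8:-→d9:-→d10:-→d11:-→d12:-→d13:-→d14:-→d15:-→d16:-→d17:-→d18:-→d19:-→d20:-→d21:-→d22:-→d23:-→d24:-→d25:-→d26:-→d27:H6→d28:H6 -> H6
  lookup 0.75.192.133: bits 000000000100101111000000100 walk d0:H4→d1:-→d2:-→d3:-→d4:-→d5:-→d6:-→d7:-→d8:-→d9:-→d10:-→d11:-→d12:-→d13:-→d14:-→d15:-→d16:-→d17:-→d18:-→d19:-→d20:-→d21:-→d22:-→d23:-→d24:-→d25:-→d26:-→d27:H6 -> H6
  lookup 0.75.192.128: bits 000000000100101111000000100 walk d0:H4→d1:-→d2:-→d3:-→d4:-→d5:-→d6:-→d7:-→d8:-→d9:-→d10:-→d11:-→d12:-→d13:-→d14:-→d15:-→d16:-→d17:-→d18:-→d19:-→d20:-→d21:-→d22:-→d23:-→d24:-→d25:-→d26:-→d27:H6 -> H6
  lookup 0.75.192.130: bits 000000000100101111000000100 walk d0:H4→d1:-→d2:-→d3:-→d4:-→d5:-→d6:-→d7:-→d8:-→d9:-→d10:-→d11:-→d12:-→d13:-→d14:-→d15:-→d16:-→d17:-→d18:-→d19:-→d20:-→d21:-→d22:-→d23:-→d24:-→d25:-→d26:-→d27:H6 -> H6
  add 0.0.0.0/8 -> H4 at depth 8
  lookup 0.0.51.92: bits 000000000 walk d0:H4→d1:-→d2:-→d3:-→d4:-→d5:-→d6:-→d7:-→d8:H4→d9:- -> H4
  lookup 0.75.192.134: bits 000000000100101111000000100 walk d0:H4→d1:-→d2:-→d3:-→d4:-→d5:-→d6:-→d7:-→d8:H4→d9:-→d10:-→d11:-→d12:-→d13:-→d14:-→d15:-→d16:-→d17:-→d18:-→d19:-→d20:-→d21:-→d22:-→d23:-→d24:-→d25:-→d26:-→d27:H6 -> H6
  add 188.59.43.0/24 -> H5 at depth 24

== LOOKUPS ==
["H6","H6","H6","H6","H6","H4","H6"]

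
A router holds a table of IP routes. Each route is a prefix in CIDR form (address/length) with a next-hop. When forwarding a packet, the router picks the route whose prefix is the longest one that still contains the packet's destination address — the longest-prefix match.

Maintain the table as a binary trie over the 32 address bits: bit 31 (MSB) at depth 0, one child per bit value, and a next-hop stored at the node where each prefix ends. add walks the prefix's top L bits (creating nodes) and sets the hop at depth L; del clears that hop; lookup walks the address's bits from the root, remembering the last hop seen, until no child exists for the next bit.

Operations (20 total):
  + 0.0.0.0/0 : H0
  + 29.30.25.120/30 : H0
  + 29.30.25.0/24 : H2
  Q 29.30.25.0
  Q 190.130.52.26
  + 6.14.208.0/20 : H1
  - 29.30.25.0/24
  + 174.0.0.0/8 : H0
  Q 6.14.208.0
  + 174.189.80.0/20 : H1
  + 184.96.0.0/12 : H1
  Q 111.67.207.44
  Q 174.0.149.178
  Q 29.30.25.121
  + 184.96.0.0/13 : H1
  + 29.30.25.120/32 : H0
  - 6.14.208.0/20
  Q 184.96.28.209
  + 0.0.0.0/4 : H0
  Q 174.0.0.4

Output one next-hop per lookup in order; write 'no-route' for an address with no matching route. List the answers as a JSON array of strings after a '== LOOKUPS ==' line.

Process each operation:
  + 0.0.0.0/0 (H0) depth=0
  + 29.30.25.120/30 (H0) depth=30
  + 29.30.25.0/24 (H2) depth=24
  lookup 29.30.25.0: bits 0001110100011110000110010 walk d0:H0→d1:-→d2:-→d3:-→d4:-→d5:-→d6:-→d7:-→d8:-→d9:-→d10:-→d11:-→d12:-→d13:-→d14:-→d15:-→d16:-→d17:-→d18:-→d19:-→d20:-→d21:-→d22:-→d23:-→d24:H2→d25:- -> H2
  lookup 190.130.52.26: bits ε walk d0:H0 -> H0
  + 6.14.208.0/20 (H1) depth=20
  - 29.30.25.0/24 clear@24
  + 174.0.0.0/8 (H0) depth=8
  lookup 6.14.208.0: bits 00000110000011101101 walk d0:H0→d1:-→d2:-→d3:-→d4:-→d5:-→d6:-→d7:-→d8:-→d9:-→d10:-→d11:-→d12:-→d13:-→d14:-→d15:-→d16:-→d17:-→d18:-→d19:-→d20:H1 -> H1
  + 174.189.80.0/20 (H1) depth=20
  + 184.96.0.0/12 (H1) depth=12
  lookup 111.67.207.44: bits 0 walk d0:H0→d1:- -> H0
  lookup 174.0.149.178: bits 10101110 walk d0:H0→d1:-→d2:-→d3:-→d4:-→d5:-→d6:-→d7:-→d8:H0 -> H0
  lookup 29.30.25.121: bits 000111010001111000011001011110 walk d0:H0→d1:-→d2:-→d3:-→d4:-→d5:-→d6:-→d7:-→d8:-→d9:-→d10:-→d11:-→d12:-→d13:-→d14:-→d15:-→d16:-→d17:-→d18:-→d19:-→d20:-→d21:-→d22:-→d23:-→d24:-→d25:-→d26:-→d27:-→d28:-→d29:-→d30:H0 -> H0
  + 184.96.0.0/13 (H1) depth=13
  + 29.30.25.120/32 (H0) depth=32
  - 6.14.208.0/20 clear@20
  lookup 184.96.28.209: bits 1011100001100 walk d0:H0→d1:-→d2:-→d3:-→d4:-→d5:-→d6:-→d7:-→d8:-→d9:-→d10:-→d11:-→d12:H1→d13:H1 -> H1
  + 0.0.0.0/4 (H0) depth=4
  lookup 174.0.0.4: bits 10101110 walk d0:H0→d1:-→d2:-→d3:-→d4:-→d5:-→d6:-→d7:-→d8:H0 -> H0

== LOOKUPS ==
["H2","H0","H1","H0","H0","H0","H1","H0"]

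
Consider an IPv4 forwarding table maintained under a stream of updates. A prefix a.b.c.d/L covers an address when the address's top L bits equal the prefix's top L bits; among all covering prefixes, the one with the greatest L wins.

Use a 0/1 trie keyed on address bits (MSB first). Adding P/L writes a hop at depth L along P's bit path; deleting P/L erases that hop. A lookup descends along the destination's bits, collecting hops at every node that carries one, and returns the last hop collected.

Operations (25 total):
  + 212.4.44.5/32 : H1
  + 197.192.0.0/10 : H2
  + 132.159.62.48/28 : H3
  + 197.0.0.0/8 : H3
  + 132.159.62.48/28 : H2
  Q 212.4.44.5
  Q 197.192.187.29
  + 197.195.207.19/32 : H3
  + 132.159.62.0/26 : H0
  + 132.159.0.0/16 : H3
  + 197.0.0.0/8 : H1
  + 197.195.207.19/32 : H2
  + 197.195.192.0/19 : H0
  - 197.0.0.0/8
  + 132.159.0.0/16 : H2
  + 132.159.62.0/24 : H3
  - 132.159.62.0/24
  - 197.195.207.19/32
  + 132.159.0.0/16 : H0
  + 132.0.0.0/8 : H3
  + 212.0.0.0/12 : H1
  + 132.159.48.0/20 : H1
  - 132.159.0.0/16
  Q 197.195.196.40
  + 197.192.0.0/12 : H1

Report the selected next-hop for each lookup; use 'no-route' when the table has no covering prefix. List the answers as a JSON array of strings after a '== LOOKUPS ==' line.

Process each operation:
  add 212.4.44.5/32 -> H1 at depth 32
  add 197.192.0.0/10 -> H2 at depth 10
  add 132.159.62.48/28 -> H3 at depth 28
  add 197.0.0.0/8 -> H3 at depth 8
  add 132.159.62.48/28 -> H2 at depth 28
  ? 212.4.44.5  path d0:-→d1:-→d2:-→d3:-→d4:-→d5:-→d6:-→d7:-→d8:-→d9:-→d10:-→d11:-→d12:-→d13:-→d14:-→d15:-→d16:-→d17:-→d18:-→d19:-→d20:-→d21:-→d22:-→d23:-→d24:-→d25:-→d26:-→d27:-→d28:-→d29:-→d30:-→d31:-→d32:H1  best=H1
  ? 197.192.187.29  path d0:-→d1:-→d2:-→d3:-→d4:-→d5:-→d6:-→d7:-→d8:H3→d9:-→d10:H2  best=H2
  add 197.195.207.19/32 -> H3 at depth 32
  add 132.159.62.0/26 -> H0 at depth 26
  add 132.159.0.0/16 -> H3 at depth 16
  add 197.0.0.0/8 -> H1 at depth 8
  add 197.195.207.19/32 -> H2 at depth 32
  add 197.195.192.0/19 -> H0 at depth 19
  del 197.0.0.0/8 (clear depth 8)
  add 132.159.0.0/16 -> H2 at depth 16
  add 132.159.62.0/24 -> H3 at depth 24
  del 132.159.62.0/24 (clear depth 24)
  del 197.195.207.19/32 (clear depth 32)
  add 132.159.0.0/16 -> H0 at depth 16
  add 132.0.0.0/8 -> H3 at depth 8
  add 212.0.0.0/12 -> H1 at depth 12
  add 132.159.48.0/20 -> H1 at depth 20
  del 132.159.0.0/16 (clear depth 16)
  ? 197.195.196.40  path d0:-→d1:-→d2:-→d3:-→d4:-→d5:-→d6:-→d7:-→d8:-→d9:-→d10:H2→d11:-→d12:-→d13:-→d14:-→d15:-→d16:-→d17:-→d18:-→d19:H0→d20:-  best=H0
  add 197.192.0.0/12 -> H1 at depth 12

== LOOKUPS ==
["H1","H2","H0"]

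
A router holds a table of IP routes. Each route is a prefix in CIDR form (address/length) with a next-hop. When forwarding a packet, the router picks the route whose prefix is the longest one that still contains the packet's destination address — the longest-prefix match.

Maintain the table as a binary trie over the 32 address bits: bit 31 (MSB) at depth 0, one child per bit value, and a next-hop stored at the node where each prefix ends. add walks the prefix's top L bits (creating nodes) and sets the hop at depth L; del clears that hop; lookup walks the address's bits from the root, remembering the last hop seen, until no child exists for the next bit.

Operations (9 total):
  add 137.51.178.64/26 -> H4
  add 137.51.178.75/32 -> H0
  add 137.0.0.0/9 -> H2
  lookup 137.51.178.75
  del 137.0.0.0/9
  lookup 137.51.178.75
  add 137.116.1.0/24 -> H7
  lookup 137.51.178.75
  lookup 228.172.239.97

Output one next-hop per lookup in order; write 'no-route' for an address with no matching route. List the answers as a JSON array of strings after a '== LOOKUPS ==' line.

Process each operation:
  + 137.51.178.64/26 (H4) depth=26
  + 137.51.178.75/32 (H0) depth=32
  + 137.0.0.0/9 (H2) depth=9
  ? 137.51.178.75  path d0:-→d1:-→d2:-→d3:-→d4:-→d5:-→d6:-→d7:-→d8:-→d9:H2→d10:-→d11:-→d12:-→d13:-→d14:-→d15:-→d16:-→d17:-→d18:-→d19:-→d20:-→d21:-→d22:-→d23:-→d24:-→d25:-→d26:H4→d27:-→d28:-→d29:-→d30:-→d31:-→d32:H0  best=H0
  del 137.0.0.0/9 (clear depth 9)
  ? 137.51.178.75  path d0:-→d1:-→d2:-→d3:-→d4:-→d5:-→d6:-→d7:-→d8:-→d9:-→d10:-→d11:-→d12:-→d13:-→d14:-→d15:-→d16:-→d17:-→d18:-→d19:-→d20:-→d21:-→d22:-→d23:-→d24:-→d25:-→d26:H4→d27:-→d28:-→d29:-→d30:-→d31:-→d32:H0  best=H0
  + 137.116.1.0/24 (H7) depth=24
  ? 137.51.178.75  path d0:-→d1:-→d2:-→d3:-→d4:-→d5:-→d6:-→d7:-→d8:-→d9:-→d10:-→d11:-→d12:-→d13:-→d14:-→d15:-→d16:-→d17:-→d18:-→d19:-→d20:-→d21:-→d22:-→d23:-→d24:-→d25:-→d26:H4→d27:-→d28:-→d29:-→d30:-→d31:-→d32:H0  best=H0
  ? 228.172.239.97  path d0:-→d1:-  best=no-route

== LOOKUPS ==
["H0","H0","H0","no-route"]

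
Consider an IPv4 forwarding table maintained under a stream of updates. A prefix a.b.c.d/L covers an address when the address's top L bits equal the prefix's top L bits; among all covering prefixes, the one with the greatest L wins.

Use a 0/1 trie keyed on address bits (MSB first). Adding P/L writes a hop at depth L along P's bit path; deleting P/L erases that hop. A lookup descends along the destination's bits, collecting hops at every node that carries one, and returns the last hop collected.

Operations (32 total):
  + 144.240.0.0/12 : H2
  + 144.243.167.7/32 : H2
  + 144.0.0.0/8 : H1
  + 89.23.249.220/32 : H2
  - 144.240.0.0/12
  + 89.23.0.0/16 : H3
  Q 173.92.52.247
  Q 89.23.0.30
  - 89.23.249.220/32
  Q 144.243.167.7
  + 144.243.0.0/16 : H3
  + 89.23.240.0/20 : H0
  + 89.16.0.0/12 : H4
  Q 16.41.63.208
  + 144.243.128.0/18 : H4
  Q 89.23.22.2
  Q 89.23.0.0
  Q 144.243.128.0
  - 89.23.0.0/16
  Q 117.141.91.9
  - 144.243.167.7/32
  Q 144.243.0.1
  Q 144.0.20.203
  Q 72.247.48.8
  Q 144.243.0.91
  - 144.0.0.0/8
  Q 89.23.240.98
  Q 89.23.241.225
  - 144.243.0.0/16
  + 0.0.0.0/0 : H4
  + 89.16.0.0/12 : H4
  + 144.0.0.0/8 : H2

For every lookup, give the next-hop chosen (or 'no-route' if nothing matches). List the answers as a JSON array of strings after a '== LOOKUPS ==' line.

Apply in order:
  add 144.240.0.0/12 -> H2 at depth 12
  add 144.243.167.7/32 -> H2 at depth 32
  add 144.0.0.0/8 -> H1 at depth 8
  add 89.23.249.220/32 -> H2 at depth 32
  - 144.240.0.0/12 clear@12
  add 89.23.0.0/16 -> H3 at depth 16
  ? 173.92.52.247  path d0:-→d1:-→d2:-  best=no-route
  ? 89.23.0.30  path d0:-→d1:-→d2:-→d3:-→d4:-→d5:-→d6:-→d7:-→d8:-→d9:-→d10:-→d11:-→d12:-→d13:-→d14:-→d15:-→d16:H3  best=H3
  - 89.23.249.220/32 clear@32
  ? 144.243.167.7  path d0:-→d1:-→d2:-→d3:-→d4:-→d5:-→d6:-→d7:-→d8:H1→d9:-→d10:-→d11:-→d12:-→d13:-→d14:-→d15:-→d16:-→d17:-→d18:-→d19:-→d20:-→d21:-→d22:-→d23:-→d24:-→d25:-→d26:-→d27:-→d28:-→d29:-→d30:-→d31:-→d32:H2  best=H2
  add 144.243.0.0/16 -> H3 at depth 16
  add 89.23.240.0/20 -> H0 at depth 20
  add 89.16.0.0/12 -> H4 at depth 12
  ? 16.41.63.208  path d0:-→d1:-  best=no-route
  add 144.243.128.0/18 -> H4 at depth 18
  ? 89.23.22.2  path d0:-→d1:-→d2:-→d3:-→d4:-→d5:-→d6:-→d7:-→d8:-→d9:-→d10:-→d11:-→d12:H4→d13:-→d14:-→d15:-→d16:H3  best=H3
  ? 89.23.0.0  path d0:-→d1:-→d2:-→d3:-→d4:-→d5:-→d6:-→d7:-→d8:-→d9:-→d10:-→d11:-→d12:H4→d13:-→d14:-→d15:-→d16:H3  best=H3
  ? 144.243.128.0  path d0:-→d1:-→d2:-→d3:-→d4:-→d5:-→d6:-→d7:-→d8:H1→d9:-→d10:-→d11:-→d12:-→d13:-→d14:-→d15:-→d16:H3→d17:-→d18:H4  best=H4
  - 89.23.0.0/16 clear@16
  ? 117.141.91.9  path d0:-→d1:-→d2:-  best=no-route
  - 144.243.167.7/32 clear@32
  ? 144.243.0.1  path d0:-→d1:-→d2:-→d3:-→d4:-→d5:-→d6:-→d7:-→d8:H1→d9:-→d10:-→d11:-→d12:-→d13:-→d14:-→d15:-→d16:H3  best=H3
  ? 144.0.20.203  path d0:-→d1:-→d2:-→d3:-→d4:-→d5:-→d6:-→d7:-→d8:H1  best=H1
  ? 72.247.48.8  path d0:-→d1:-→d2:-→d3:-  best=no-route
  ? 144.243.0.91  path d0:-→d1:-→d2:-→d3:-→d4:-→d5:-→d6:-→d7:-→d8:H1→d9:-→d10:-→d11:-→d12:-→d13:-→d14:-→d15:-→d16:H3  best=H3
  - 144.0.0.0/8 clear@8
  ? 89.23.240.98  path d0:-→d1:-→d2:-→d3:-→d4:-→d5:-→d6:-→d7:-→d8:-→d9:-→d10:-→d11:-→d12:H4→d13:-→d14:-→d15:-→d16:-→d17:-→d18:-→d19:-→d20:H0  best=H0
  ? 89.23.241.225  path d0:-→d1:-→d2:-→d3:-→d4:-→d5:-→d6:-→d7:-→d8:-→d9:-→d10:-→d11:-→d12:H4→d13:-→d14:-→d15:-→d16:-→d17:-→d18:-→d19:-→d20:H0  best=H0
  - 144.243.0.0/16 clear@16
  add 0.0.0.0/0 -> H4 at depth 0
  add 89.16.0.0/12 -> H4 at depth 12
  add 144.0.0.0/8 -> H2 at depth 8

== LOOKUPS ==
["no-route","H3","H2","no-route","H3","H3","H4","no-route","H3","H1","no-route","H3","H0","H0"]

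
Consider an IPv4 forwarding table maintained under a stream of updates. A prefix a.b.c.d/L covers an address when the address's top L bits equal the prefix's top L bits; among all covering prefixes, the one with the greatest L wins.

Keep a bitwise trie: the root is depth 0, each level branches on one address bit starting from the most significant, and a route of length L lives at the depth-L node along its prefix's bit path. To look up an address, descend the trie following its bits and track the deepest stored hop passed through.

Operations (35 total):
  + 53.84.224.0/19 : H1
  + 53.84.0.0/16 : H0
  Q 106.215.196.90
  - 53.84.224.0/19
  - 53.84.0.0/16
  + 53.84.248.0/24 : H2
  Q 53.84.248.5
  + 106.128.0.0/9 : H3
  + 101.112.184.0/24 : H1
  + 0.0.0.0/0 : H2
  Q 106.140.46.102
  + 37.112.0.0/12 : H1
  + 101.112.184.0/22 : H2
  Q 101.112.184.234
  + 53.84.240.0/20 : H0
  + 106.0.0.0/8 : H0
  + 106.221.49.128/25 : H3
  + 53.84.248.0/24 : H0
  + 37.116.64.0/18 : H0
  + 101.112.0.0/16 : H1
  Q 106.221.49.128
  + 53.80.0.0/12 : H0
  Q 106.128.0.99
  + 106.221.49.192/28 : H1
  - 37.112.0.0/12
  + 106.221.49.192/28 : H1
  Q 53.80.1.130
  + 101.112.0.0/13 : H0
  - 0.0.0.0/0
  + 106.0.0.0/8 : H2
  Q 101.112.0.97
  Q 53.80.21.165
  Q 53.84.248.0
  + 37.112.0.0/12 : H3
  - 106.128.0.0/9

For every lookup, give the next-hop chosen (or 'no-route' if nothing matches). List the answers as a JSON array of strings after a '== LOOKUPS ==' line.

Process each operation:
  + 53.84.224.0/19 (H1) depth=19
  + 53.84.0.0/16 (H0) depth=16
  lookup 106.215.196.90: bits 0 walk d0:-→d1:- -> no-route
  - 53.84.224.0/19 clear@19
  - 53.84.0.0/16 clear@16
  + 53.84.248.0/24 (H2) depth=24
  lookup 53.84.248.5: bits 001101010101010011111000 walk d0:-→d1:-→d2:-→d3:-→d4:-→d5:-→d6:-→d7:-→d8:-→d9:-→d10:-→d11:-→d12:-→d13:-→d14:-→d15:-→d16:-→d17:-→d18:-→d19:-→d20:-→d21:-→d22:-→d23:-→d24:H2 -> H2
  + 106.128.0.0/9 (H3) depth=9
  + 101.112.184.0/24 (H1) depth=24
  + 0.0.0.0/0 (H2) depth=0
  lookup 106.140.46.102: bits 011010101 walk d0:H2→d1:-→d2:-→d3:-→d4:-→d5:-→d6:-→d7:-→d8:-→d9:H3 -> H3
  + 37.112.0.0/12 (H1) depth=12
  + 101.112.184.0/22 (H2) depth=22
  lookup 101.112.184.234: bits 011001010111000010111000 walk d0:H2→d1:-→d2:-→d3:-→d4:-→d5:-→d6:-→d7:-→d8:-→d9:-→d10:-→d11:-→d12:-→d13:-→d14:-→d15:-→d16:-→d17:-→d18:-→d19:-→d20:-→d21:-→d22:H2→d23:-→d24:H1 -> H1
  + 53.84.240.0/20 (H0) depth=20
  + 106.0.0.0/8 (H0) depth=8
  + 106.221.49.128/25 (H3) depth=25
  + 53.84.248.0/24 (H0) depth=24
  + 37.116.64.0/18 (H0) depth=18
  + 101.112.0.0/16 (H1) depth=16
  lookup 106.221.49.128: bits 0110101011011101001100011 walk d0:H2→d1:-→d2:-→d3:-→d4:-→d5:-→d6:-→d7:-→d8:H0→d9:H3→d10:-→d11:-→d12:-→d13:-→d14:-→d15:-→d16:-→d17:-→d18:-→d19:-→d20:-→d21:-→d22:-→d23:-→d24:-→d25:H3 -> H3
  + 53.80.0.0/12 (H0) depth=12
  lookup 106.128.0.99: bits 011010101 walk d0:H2→d1:-→d2:-→d3:-→d4:-→d5:-→d6:-→d7:-→d8:H0→d9:H3 -> H3
  + 106.221.49.192/28 (H1) depth=28
  - 37.112.0.0/12 clear@12
  + 106.221.49.192/28 (H1) depth=28
  lookup 53.80.1.130: bits 0011010101010 walk d0:H2→d1:-→d2:-→d3:-→d4:-→d5:-→d6:-→d7:-→d8:-→d9:-→d10:-→d11:-→d12:H0→d13:- -> H0
  + 101.112.0.0/13 (H0) depth=13
  - 0.0.0.0/0 clear@0
  + 106.0.0.0/8 (H2) depth=8
  lookup 101.112.0.97: bits 0110010101110000 walk d0:-→d1:-→d2:-→d3:-→d4:-→d5:-→d6:-→d7:-→d8:-→d9:-→d10:-→d11:-→d12:-→d13:H0→d14:-→d15:-→d16:H1 -> H1
  lookup 53.80.21.165: bits 0011010101010 walk d0:-→d1:-→d2:-→d3:-→d4:-→d5:-→d6:-→d7:-→d8:-→d9:-→d10:-→d11:-→d12:H0→d13:- -> H0
  lookup 53.84.248.0: bits 001101010101010011111000 walk d0:-→d1:-→d2:-→d3:-→d4:-→d5:-→d6:-→d7:-→d8:-→d9:-→d10:-→d11:-→d12:H0→d13:-→d14:-→d15:-→d16:-→d17:-→d18:-→d19:-→d20:H0→d21:-→d22:-→d23:-→d24:H0 -> H0
  + 37.112.0.0/12 (H3) depth=12
  - 106.128.0.0/9 clear@9

== LOOKUPS ==
["no-route","H2","H3","H1","H3","H3","H0","H1","H0","H0"]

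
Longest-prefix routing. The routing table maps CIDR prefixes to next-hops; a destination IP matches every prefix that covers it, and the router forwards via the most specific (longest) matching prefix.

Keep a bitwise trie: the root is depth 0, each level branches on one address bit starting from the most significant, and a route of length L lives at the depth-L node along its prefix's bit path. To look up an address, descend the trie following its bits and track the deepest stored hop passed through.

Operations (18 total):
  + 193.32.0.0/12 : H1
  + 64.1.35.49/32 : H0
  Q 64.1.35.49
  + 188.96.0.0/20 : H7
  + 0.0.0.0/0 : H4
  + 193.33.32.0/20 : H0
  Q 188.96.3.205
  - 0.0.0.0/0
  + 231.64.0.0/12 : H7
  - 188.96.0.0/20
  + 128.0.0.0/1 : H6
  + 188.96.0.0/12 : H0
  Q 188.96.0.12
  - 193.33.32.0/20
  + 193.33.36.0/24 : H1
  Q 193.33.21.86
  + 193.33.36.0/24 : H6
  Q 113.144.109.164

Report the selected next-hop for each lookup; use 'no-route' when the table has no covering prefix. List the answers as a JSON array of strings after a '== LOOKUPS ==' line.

Trace:
  add 193.32.0.0/12 -> H1 at depth 12
  add 64.1.35.49/32 -> H0 at depth 32
  Q 64.1.35.49: descend 01000000000000010010001100110001 ; hops seen [H0] ; pick H0
  add 188.96.0.0/20 -> H7 at depth 20
  add 0.0.0.0/0 -> H4 at depth 0
  add 193.33.32.0/20 -> H0 at depth 20
  Q 188.96.3.205: descend 10111100011000000000 ; hops seen [H4,H7] ; pick H7
  del 0.0.0.0/0 (clear depth 0)
  add 231.64.0.0/12 -> H7 at depth 12
  del 188.96.0.0/20 (clear depth 20)
  add 128.0.0.0/1 -> H6 at depth 1
  add 188.96.0.0/12 -> H0 at depth 12
  Q 188.96.0.12: descend 10111100011000000000 ; hops seen [H6,H0] ; pick H0
  del 193.33.32.0/20 (clear depth 20)
  add 193.33.36.0/24 -> H1 at depth 24
  Q 193.33.21.86: descend 110000010010000100 ; hops seen [H6,H1] ; pick H1
  add 193.33.36.0/24 -> H6 at depth 24
  Q 113.144.109.164: descend 01 ; hops seen [∅] ; pick no-route

== LOOKUPS ==
["H0","H7","H0","H1","no-route"]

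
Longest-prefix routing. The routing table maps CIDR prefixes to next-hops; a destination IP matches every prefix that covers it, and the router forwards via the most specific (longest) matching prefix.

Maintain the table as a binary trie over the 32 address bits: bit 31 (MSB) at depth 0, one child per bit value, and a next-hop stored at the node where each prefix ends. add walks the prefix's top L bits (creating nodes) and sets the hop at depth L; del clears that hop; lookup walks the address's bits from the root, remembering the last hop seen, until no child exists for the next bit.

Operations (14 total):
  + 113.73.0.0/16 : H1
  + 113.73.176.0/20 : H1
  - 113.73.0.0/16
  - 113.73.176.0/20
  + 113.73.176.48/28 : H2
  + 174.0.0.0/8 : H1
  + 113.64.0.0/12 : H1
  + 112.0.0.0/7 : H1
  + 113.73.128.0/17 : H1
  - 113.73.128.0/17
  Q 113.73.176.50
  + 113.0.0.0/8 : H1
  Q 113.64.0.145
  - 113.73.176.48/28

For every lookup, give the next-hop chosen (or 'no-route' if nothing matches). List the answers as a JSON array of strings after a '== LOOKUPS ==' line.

Apply in order:
  + 113.73.0.0/16 (H1) depth=16
  + 113.73.176.0/20 (H1) depth=20
  del 113.73.0.0/16 (clear depth 16)
  del 113.73.176.0/20 (clear depth 20)
  + 113.73.176.48/28 (H2) depth=28
  + 174.0.0.0/8 (H1) depth=8
  + 113.64.0.0/12 (H1) depth=12
  + 112.0.0.0/7 (H1) depth=7
  + 113.73.128.0/17 (H1) depth=17
  del 113.73.128.0/17 (clear depth 17)
  lookup 113.73.176.50: bits 0111000101001001101100000011 walk d0:-→d1:-→d2:-→d3:-→d4:-→d5:-→d6:-→d7:H1→d8:-→d9:-→d10:-→d11:-→d12:H1→d13:-→d14:-→d15:-→d16:-→d17:-→d18:-→d19:-→d20:-→d21:-→d22:-→d23:-→d24:-→d25:-→d26:-→d27:-→d28:H2 -> H2
  + 113.0.0.0/8 (H1) depth=8
  lookup 113.64.0.145: bits 011100010100 walk d0:-→d1:-→d2:-→d3:-→d4:-→d5:-→d6:-→d7:H1→d8:H1→d9:-→d10:-→d11:-→d12:H1 -> H1
  del 113.73.176.48/28 (clear depth 28)

== LOOKUPS ==
["H2","H1"]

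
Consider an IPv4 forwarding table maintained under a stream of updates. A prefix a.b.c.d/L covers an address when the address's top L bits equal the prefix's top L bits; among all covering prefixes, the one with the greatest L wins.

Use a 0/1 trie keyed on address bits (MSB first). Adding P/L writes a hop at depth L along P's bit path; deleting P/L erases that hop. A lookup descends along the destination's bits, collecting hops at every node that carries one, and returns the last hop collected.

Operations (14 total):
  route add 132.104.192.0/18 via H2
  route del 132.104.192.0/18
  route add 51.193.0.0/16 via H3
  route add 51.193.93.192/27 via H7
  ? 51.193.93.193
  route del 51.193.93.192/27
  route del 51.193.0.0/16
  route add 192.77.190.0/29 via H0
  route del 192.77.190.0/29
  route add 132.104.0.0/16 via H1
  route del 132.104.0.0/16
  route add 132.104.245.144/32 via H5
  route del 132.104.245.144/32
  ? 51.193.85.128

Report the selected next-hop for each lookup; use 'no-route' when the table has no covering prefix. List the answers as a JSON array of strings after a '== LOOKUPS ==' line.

Trace:
  + 132.104.192.0/18 (H2) depth=18
  - 132.104.192.0/18 clear@18
  + 51.193.0.0/16 (H3) depth=16
  + 51.193.93.192/27 (H7) depth=27
  Q 51.193.93.193: descend 001100111100000101011101110 ; hops seen [H3,H7] ; pick H7
  - 51.193.93.192/27 clear@27
  - 51.193.0.0/16 clear@16
  + 192.77.190.0/29 (H0) depth=29
  - 192.77.190.0/29 clear@29
  + 132.104.0.0/16 (H1) depth=16
  - 132.104.0.0/16 clear@16
  + 132.104.245.144/32 (H5) depth=32
  - 132.104.245.144/32 clear@32
  Q 51.193.85.128: descend 00110011110000010101 ; hops seen [∅] ; pick no-route

== LOOKUPS ==
["H7","no-route"]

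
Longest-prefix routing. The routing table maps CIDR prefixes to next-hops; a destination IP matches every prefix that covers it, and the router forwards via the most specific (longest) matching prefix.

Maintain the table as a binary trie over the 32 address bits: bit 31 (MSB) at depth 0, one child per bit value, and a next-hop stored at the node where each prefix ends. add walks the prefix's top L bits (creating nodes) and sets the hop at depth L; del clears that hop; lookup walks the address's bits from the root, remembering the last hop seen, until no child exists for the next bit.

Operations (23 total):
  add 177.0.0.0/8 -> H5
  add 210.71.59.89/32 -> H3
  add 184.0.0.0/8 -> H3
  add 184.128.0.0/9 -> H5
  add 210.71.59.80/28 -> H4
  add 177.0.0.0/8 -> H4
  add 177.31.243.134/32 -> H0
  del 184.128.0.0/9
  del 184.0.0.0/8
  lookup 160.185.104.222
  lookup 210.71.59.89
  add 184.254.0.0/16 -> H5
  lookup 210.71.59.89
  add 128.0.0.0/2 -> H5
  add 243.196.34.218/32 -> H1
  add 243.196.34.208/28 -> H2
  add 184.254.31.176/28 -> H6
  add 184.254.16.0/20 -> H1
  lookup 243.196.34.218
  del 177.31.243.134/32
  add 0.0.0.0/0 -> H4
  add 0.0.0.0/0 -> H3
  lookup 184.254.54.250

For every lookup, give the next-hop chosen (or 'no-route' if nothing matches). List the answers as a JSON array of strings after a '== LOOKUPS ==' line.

Apply in order:
  + 177.0.0.0/8 (H5) depth=8
  + 210.71.59.89/32 (H3) depth=32
  + 184.0.0.0/8 (H3) depth=8
  + 184.128.0.0/9 (H5) depth=9
  + 210.71.59.80/28 (H4) depth=28
  + 177.0.0.0/8 (H4) depth=8
  + 177.31.243.134/32 (H0) depth=32
  - 184.128.0.0/9 clear@9
  - 184.0.0.0/8 clear@8
  Q 160.185.104.222: descend 101 ; hops seen [∅] ; pick no-route
  Q 210.71.59.89: descend 11010010010001110011101101011001 ; hops seen [H4,H3] ; pick H3
  + 184.254.0.0/16 (H5) depth=16
  Q 210.71.59.89: descend 11010010010001110011101101011001 ; hops seen [H4,H3] ; pick H3
  + 128.0.0.0/2 (H5) depth=2
  + 243.196.34.218/32 (H1) depth=32
  + 243.196.34.208/28 (H2) depth=28
  + 184.254.31.176/28 (H6) depth=28
  + 184.254.16.0/20 (H1) depth=20
  Q 243.196.34.218: descend 11110011110001000010001011011010 ; hops seen [H2,H1] ; pick H1
  - 177.31.243.134/32 clear@32
  + 0.0.0.0/0 (H4) depth=0
  + 0.0.0.0/0 (H3) depth=0
  Q 184.254.54.250: descend 101110001111111000 ; hops seen [H3,H5,H5] ; pick H5

== LOOKUPS ==
["no-route","H3","H3","H1","H5"]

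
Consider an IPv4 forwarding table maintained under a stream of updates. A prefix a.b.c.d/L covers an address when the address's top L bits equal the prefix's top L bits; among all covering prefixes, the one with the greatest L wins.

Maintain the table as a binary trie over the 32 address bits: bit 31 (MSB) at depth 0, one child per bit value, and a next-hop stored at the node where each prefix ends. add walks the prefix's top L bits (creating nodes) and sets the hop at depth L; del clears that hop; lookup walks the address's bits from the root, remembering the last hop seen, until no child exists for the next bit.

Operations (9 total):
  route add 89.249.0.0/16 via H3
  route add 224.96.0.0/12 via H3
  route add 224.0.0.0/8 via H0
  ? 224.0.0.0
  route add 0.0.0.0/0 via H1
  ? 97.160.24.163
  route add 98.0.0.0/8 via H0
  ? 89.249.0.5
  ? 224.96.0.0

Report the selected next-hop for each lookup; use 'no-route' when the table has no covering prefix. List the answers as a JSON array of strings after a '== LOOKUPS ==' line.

Trace:
  add 89.249.0.0/16 -> H3 at depth 16
  add 224.96.0.0/12 -> H3 at depth 12
  add 224.0.0.0/8 -> H0 at depth 8
  Q 224.0.0.0: descend 111000000 ; hops seen [H0] ; pick H0
  add 0.0.0.0/0 -> H1 at depth 0
  Q 97.160.24.163: descend 01 ; hops seen [H1] ; pick H1
  add 98.0.0.0/8 -> H0 at depth 8
  Q 89.249.0.5: descend 0101100111111001 ; hops seen [H1,H3] ; pick H3
  Q 224.96.0.0: descend 111000000110 ; hops seen [H1,H0,H3] ; pick H3

== LOOKUPS ==
["H0","H1","H3","H3"]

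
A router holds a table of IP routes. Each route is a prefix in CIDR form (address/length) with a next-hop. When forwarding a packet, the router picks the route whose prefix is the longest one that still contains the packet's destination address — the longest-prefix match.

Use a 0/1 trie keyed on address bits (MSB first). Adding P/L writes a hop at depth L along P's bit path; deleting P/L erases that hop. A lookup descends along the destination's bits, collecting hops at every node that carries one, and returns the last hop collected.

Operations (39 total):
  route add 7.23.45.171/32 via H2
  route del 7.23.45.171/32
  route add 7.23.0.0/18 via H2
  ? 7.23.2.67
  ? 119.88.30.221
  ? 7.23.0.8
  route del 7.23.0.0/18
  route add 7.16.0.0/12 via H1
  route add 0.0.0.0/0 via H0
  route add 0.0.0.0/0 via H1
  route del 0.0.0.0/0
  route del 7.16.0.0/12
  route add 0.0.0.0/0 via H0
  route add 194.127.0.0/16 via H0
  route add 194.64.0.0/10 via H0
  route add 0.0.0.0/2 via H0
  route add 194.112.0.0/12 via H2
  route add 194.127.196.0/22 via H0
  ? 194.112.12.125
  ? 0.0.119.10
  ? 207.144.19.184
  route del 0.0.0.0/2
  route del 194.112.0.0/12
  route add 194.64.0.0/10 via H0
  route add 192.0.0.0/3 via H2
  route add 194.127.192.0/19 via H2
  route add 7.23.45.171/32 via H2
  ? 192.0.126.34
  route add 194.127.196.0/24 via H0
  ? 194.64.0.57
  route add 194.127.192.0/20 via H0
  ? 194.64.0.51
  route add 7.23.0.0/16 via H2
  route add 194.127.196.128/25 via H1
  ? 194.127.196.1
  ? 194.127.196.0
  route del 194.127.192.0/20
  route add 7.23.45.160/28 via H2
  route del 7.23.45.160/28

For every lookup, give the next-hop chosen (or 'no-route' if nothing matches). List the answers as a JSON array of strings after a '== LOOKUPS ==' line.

Trace:
  add 7.23.45.171/32 -> H2 at depth 32
  del 7.23.45.171/32 (clear depth 32)
  add 7.23.0.0/18 -> H2 at depth 18
  lookup 7.23.2.67: bits 000001110001011100 walk d0:-→d1:-→d2:-→d3:-→d4:-→d5:-→d6:-→d7:-→d8:-→d9:-→d10:-→d11:-→d12:-→d13:-→d14:-→d15:-→d16:-→d17:-→d18:H2 -> H2
  lookup 119.88.30.221: bits 0 walk d0:-→d1:- -> no-route
  lookup 7.23.0.8: bits 000001110001011100 walk d0:-→d1:-→d2:-→d3:-→d4:-→d5:-→d6:-→d7:-→d8:-→d9:-→d10:-→d11:-→d12:-→d13:-→d14:-→d15:-→d16:-→d17:-→d18:H2 -> H2
  del 7.23.0.0/18 (clear depth 18)
  add 7.16.0.0/12 -> H1 at depth 12
  add 0.0.0.0/0 -> H0 at depth 0
  add 0.0.0.0/0 -> H1 at depth 0
  del 0.0.0.0/0 (clear depth 0)
  del 7.16.0.0/12 (clear depth 12)
  add 0.0.0.0/0 -> H0 at depth 0
  add 194.127.0.0/16 -> H0 at depth 16
  add 194.64.0.0/10 -> H0 at depth 10
  add 0.0.0.0/2 -> H0 at depth 2
  add 194.112.0.0/12 -> H2 at depth 12
  add 194.127.196.0/22 -> H0 at depth 22
  lookup 194.112.12.125: bits 110000100111 walk d0:H0→d1:-→d2:-→d3:-→d4:-→d5:-→d6:-→d7:-→d8:-→d9:-→d10:H0→d11:-→d12:H2 -> H2
  lookup 0.0.119.10: bits 00000 walk d0:H0→d1:-→d2:H0→d3:-→d4:-→d5:- -> H0
  lookup 207.144.19.184: bits 1100 walk d0:H0→d1:-→d2:-→d3:-→d4:- -> H0
  del 0.0.0.0/2 (clear depth 2)
  del 194.112.0.0/12 (clear depth 12)
  add 194.64.0.0/10 -> H0 at depth 10
  add 192.0.0.0/3 -> H2 at depth 3
  add 194.127.192.0/19 -> H2 at depth 19
  add 7.23.45.171/32 -> H2 at depth 32
  lookup 192.0.126.34: bits 110000 walk d0:H0→d1:-→d2:-→d3:H2→d4:-→d5:-→d6:- -> H2
  add 194.127.196.0/24 -> H0 at depth 24
  lookup 194.64.0.57: bits 1100001001 walk d0:H0→d1:-→d2:-→d3:H2→d4:-→d5:-→d6:-→d7:-→d8:-→d9:-→d10:H0 -> H0
  add 194.127.192.0/20 -> H0 at depth 20
  lookup 194.64.0.51: bits 1100001001 walk d0:H0→d1:-→d2:-→d3:H2→d4:-→d5:-→d6:-→d7:-→d8:-→d9:-→d10:H0 -> H0
  add 7.23.0.0/16 -> H2 at depth 16
  add 194.127.196.128/25 -> H1 at depth 25
  lookup 194.127.196.1: bits 110000100111111111000100 walk d0:H0→d1:-→d2:-→d3:H2→d4:-→d5:-→d6:-→d7:-→d8:-→d9:-→d10:H0→d11:-→d12:-→d13:-→d14:-→d15:-→d16:H0→d17:-→d18:-→d19:H2→d20:H0→d21:-→d22:H0→d23:-→d24:H0 -> H0
  lookup 194.127.196.0: bits 110000100111111111000100 walk d0:H0→d1:-→d2:-→d3:H2→d4:-→d5:-→d6:-→d7:-→d8:-→d9:-→d10:H0→d11:-→d12:-→d13:-→d14:-→d15:-→d16:H0→d17:-→d18:-→d19:H2→d20:H0→d21:-→d22:H0→d23:-→d24:H0 -> H0
  del 194.127.192.0/20 (clear depth 20)
  add 7.23.45.160/28 -> H2 at depth 28
  del 7.23.45.160/28 (clear depth 28)

== LOOKUPS ==
["H2","no-route","H2","H2","H0","H0","H2","H0","H0","H0","H0"]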